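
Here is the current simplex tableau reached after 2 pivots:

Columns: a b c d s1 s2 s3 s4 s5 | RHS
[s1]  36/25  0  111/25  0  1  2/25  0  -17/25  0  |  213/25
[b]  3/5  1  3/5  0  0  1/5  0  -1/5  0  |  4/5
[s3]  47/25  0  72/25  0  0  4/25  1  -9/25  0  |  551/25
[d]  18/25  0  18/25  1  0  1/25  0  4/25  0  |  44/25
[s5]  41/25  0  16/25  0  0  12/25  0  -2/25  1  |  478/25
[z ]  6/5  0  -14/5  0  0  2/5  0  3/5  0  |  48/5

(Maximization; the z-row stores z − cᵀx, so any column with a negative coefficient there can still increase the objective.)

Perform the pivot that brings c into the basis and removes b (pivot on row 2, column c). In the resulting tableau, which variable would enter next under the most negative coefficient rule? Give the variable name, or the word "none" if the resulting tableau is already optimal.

Pivot element 3/5. New z-row = old z-row − (-14/5)·(row 2/(3/5)).
Updated z-row coefficients: a: 4, b: 14/3, c: 0, d: 0, s1: 0, s2: 4/3, s3: 0, s4: -1/3, s5: 0.
The most negative is -1/3 in column s4, so s4 would enter next.

s4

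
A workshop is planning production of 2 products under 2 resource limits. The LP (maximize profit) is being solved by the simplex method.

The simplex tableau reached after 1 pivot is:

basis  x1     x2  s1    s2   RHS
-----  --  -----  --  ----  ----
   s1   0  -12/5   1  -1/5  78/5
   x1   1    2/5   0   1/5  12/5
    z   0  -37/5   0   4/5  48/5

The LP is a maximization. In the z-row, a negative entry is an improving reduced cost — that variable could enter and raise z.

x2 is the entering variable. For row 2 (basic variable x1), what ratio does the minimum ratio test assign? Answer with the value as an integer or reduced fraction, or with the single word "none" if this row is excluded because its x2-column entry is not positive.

6

Ratio = RHS / (x2 entry) = (12/5) / (2/5) = 6.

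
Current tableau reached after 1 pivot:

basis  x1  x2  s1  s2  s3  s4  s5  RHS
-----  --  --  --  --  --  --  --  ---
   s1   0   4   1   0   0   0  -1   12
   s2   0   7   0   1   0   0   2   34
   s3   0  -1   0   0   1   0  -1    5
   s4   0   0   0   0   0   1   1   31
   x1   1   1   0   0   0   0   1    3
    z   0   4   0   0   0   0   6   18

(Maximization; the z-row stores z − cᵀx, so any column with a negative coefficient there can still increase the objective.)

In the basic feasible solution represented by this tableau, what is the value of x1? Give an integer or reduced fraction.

3

x1 is basic (row 5); its value is the RHS of that row: 3.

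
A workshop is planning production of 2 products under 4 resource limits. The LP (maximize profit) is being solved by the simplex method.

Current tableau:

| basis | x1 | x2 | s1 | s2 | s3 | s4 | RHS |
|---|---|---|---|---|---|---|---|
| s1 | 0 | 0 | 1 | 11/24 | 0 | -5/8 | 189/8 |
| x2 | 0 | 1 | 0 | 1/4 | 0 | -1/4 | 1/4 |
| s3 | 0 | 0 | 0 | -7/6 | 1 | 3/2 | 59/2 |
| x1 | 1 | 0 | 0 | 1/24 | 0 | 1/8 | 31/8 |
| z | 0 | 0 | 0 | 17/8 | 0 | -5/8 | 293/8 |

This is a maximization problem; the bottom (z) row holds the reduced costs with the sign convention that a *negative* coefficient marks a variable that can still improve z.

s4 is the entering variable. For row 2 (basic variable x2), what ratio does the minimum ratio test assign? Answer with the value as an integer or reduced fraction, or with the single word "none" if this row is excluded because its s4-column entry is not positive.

none

The s4 entry in row 2 is -1/4 ≤ 0, so this row gives no ratio.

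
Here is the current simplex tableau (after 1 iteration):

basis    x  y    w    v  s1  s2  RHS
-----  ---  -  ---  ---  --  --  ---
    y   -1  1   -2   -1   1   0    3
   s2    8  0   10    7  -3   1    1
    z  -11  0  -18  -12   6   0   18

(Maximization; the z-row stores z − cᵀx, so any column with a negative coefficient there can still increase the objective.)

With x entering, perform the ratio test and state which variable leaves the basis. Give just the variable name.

Ratios: row 1 (y): entry -1 ≤ 0, skip; row 2 (s2): 1/8 = 1/8.
Minimum ratio 1/8 is in the s2 row, so s2 leaves.

s2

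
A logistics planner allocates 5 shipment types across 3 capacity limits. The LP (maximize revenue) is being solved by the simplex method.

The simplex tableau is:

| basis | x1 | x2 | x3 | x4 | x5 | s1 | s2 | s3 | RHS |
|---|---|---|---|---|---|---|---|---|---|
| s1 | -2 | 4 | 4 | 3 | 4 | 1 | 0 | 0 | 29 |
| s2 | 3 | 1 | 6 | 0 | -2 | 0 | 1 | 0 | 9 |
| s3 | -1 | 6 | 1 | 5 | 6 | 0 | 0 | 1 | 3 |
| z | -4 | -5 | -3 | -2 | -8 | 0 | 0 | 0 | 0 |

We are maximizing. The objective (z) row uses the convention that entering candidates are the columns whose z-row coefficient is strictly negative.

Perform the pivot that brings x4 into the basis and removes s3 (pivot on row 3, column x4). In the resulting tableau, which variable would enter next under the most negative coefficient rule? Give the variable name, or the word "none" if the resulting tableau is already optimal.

x5

Pivot element 5. New z-row = old z-row − (-2)·(row 3/5).
Updated z-row coefficients: x1: -22/5, x2: -13/5, x3: -13/5, x4: 0, x5: -28/5, s1: 0, s2: 0, s3: 2/5.
The most negative is -28/5 in column x5, so x5 would enter next.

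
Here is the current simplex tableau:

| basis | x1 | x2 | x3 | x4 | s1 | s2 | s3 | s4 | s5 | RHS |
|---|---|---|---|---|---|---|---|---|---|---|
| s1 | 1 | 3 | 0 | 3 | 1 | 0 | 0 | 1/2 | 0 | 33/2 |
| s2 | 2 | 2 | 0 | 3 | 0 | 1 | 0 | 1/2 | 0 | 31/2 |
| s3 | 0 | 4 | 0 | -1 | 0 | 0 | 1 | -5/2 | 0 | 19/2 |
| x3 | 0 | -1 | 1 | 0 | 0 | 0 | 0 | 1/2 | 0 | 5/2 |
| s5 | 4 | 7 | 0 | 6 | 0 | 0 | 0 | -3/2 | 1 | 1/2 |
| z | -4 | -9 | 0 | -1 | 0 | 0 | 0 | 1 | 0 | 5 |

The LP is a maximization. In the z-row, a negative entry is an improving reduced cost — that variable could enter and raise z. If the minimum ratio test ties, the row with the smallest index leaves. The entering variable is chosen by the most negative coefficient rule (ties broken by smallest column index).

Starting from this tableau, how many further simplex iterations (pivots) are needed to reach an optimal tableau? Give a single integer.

pivot: x2 in, s5 out → z = 79/14
pivot: s4 in, x3 out → z = 14
No improving column remains; optimal.

2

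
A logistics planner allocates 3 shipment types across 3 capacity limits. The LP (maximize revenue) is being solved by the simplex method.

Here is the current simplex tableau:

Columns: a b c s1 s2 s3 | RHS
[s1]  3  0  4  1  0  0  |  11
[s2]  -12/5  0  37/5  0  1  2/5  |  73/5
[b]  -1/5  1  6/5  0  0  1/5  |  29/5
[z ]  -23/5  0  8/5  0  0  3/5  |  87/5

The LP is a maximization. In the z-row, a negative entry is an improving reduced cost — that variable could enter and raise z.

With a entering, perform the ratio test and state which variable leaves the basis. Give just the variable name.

s1

Ratios: row 1 (s1): 11/3 = 11/3; row 2 (s2): entry -12/5 ≤ 0, skip; row 3 (b): entry -1/5 ≤ 0, skip.
Minimum ratio 11/3 is in the s1 row, so s1 leaves.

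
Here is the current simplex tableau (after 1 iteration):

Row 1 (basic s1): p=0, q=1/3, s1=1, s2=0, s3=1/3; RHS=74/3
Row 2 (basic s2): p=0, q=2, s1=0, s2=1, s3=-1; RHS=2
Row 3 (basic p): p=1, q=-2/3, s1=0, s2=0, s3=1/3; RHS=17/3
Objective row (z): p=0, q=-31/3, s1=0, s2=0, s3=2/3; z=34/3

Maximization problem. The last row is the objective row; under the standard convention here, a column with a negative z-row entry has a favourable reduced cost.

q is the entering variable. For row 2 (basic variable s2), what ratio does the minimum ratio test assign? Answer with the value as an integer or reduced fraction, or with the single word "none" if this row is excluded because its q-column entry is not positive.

1

Ratio = RHS / (q entry) = 2 / 2 = 1.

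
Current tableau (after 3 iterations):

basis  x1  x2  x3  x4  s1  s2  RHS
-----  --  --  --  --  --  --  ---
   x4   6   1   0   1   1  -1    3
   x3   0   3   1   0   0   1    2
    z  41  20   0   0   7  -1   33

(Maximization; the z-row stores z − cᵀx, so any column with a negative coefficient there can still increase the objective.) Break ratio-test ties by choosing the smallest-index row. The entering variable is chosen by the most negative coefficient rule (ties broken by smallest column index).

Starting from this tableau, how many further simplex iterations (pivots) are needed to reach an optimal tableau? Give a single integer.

pivot: s2 in, x3 out → z = 35
No improving column remains; optimal.

1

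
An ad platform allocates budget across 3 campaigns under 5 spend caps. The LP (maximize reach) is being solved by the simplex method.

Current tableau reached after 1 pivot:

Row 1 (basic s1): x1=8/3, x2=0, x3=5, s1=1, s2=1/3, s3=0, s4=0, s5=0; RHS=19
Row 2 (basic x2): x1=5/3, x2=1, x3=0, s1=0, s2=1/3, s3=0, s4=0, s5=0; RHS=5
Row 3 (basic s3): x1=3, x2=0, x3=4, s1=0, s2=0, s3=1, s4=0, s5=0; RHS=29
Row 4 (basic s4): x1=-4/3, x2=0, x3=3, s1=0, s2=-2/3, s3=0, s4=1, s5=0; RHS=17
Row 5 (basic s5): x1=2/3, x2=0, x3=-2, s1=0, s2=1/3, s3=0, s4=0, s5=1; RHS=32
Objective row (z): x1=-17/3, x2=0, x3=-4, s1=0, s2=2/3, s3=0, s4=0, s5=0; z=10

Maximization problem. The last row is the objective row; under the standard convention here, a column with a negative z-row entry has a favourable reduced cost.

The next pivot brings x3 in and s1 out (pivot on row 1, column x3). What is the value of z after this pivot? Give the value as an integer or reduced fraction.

126/5

Minimum ratio for x3: 19/5 = 19/5.
z changes by −(z-row coeff of x3)·ratio = −(-4)·(19/5) = 76/5.
New z = 10 + (76/5) = 126/5.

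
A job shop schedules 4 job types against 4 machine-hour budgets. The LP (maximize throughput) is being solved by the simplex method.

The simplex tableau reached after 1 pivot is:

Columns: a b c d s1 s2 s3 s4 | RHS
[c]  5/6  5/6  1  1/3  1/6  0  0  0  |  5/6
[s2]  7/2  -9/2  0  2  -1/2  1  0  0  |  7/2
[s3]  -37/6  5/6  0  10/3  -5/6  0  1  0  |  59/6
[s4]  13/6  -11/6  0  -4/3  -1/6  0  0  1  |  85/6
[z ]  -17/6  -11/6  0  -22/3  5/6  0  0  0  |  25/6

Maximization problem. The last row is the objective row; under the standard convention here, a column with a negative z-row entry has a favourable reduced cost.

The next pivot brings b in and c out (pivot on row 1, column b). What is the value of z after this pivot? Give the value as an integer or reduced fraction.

Minimum ratio for b: (5/6)/(5/6) = 1.
z changes by −(z-row coeff of b)·ratio = −(-11/6)·1 = 11/6.
New z = 25/6 + (11/6) = 6.

6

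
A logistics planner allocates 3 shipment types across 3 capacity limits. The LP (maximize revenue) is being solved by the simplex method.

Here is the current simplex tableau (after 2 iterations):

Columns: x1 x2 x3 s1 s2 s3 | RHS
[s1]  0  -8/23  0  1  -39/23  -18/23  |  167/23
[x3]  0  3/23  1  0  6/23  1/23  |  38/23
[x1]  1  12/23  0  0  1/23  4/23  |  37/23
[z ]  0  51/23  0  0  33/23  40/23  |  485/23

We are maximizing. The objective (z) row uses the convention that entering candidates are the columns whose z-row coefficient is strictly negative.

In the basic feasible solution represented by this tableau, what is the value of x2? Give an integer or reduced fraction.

0

x2 is nonbasic (not in the basis column), so its value in the current BFS is 0.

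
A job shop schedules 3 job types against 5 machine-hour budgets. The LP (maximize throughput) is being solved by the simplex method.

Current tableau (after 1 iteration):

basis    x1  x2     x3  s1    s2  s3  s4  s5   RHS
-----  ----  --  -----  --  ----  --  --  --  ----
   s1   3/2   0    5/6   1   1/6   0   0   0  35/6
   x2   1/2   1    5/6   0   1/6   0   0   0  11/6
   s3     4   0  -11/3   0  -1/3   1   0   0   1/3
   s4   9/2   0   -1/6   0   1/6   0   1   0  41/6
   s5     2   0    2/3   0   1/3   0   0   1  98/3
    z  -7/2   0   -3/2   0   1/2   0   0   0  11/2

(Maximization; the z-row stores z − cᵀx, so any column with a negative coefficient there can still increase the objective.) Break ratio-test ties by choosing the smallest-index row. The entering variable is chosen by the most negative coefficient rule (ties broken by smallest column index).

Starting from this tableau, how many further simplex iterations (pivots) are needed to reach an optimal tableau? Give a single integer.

2

pivot: x1 in, s3 out → z = 139/24
pivot: x3 in, x2 out → z = 382/31
No improving column remains; optimal.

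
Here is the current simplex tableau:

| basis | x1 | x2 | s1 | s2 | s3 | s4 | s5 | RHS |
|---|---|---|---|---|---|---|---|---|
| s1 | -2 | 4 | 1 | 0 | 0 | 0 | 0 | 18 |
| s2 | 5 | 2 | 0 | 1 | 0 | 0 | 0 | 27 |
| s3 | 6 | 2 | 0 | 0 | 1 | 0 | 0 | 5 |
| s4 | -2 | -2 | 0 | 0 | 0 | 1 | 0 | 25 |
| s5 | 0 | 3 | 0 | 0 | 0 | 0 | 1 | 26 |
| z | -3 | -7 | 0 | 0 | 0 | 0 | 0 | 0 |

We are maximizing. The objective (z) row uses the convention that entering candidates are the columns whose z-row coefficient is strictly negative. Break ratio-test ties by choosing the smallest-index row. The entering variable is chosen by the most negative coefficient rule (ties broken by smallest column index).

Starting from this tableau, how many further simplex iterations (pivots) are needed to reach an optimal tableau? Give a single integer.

pivot: x2 in, s3 out → z = 35/2
No improving column remains; optimal.

1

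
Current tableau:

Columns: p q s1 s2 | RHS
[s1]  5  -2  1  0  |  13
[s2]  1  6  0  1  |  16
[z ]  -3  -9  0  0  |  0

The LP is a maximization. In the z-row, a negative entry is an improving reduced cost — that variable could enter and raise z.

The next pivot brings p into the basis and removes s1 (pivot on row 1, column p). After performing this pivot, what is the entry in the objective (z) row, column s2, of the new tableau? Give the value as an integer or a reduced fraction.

0

Pivot element is row 1, column p: 5.
Normalize row 1: new (row 1, s2) = 0/5 = 0.
z-row ← z-row − (-3)·(new row 1): 0 − (-3)·0 = 0.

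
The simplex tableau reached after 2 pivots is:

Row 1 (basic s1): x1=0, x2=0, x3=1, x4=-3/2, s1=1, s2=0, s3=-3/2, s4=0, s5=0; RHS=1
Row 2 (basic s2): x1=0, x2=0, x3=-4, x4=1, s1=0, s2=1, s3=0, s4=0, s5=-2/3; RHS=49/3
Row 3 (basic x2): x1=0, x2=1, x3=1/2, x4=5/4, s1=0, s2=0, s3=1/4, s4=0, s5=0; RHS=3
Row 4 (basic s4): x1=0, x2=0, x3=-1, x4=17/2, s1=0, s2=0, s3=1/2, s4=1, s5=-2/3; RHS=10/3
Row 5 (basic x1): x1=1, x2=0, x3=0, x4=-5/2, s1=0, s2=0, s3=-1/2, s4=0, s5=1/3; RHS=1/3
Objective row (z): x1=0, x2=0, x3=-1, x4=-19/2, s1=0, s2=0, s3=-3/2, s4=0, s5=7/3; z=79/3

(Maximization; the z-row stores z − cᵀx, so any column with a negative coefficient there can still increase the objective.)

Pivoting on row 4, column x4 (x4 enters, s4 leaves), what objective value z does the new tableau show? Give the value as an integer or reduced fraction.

Minimum ratio for x4: (10/3)/(17/2) = 20/51.
z changes by −(z-row coeff of x4)·ratio = −(-19/2)·(20/51) = 190/51.
New z = 79/3 + (190/51) = 511/17.

511/17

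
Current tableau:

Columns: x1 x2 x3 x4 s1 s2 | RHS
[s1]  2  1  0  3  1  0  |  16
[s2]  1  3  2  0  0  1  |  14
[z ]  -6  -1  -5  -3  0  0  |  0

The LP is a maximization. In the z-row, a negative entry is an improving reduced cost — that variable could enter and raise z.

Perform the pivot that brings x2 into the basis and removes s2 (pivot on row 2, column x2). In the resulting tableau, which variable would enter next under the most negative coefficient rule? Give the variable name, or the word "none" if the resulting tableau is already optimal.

Pivot element 3. New z-row = old z-row − (-1)·(row 2/3).
Updated z-row coefficients: x1: -17/3, x2: 0, x3: -13/3, x4: -3, s1: 0, s2: 1/3.
The most negative is -17/3 in column x1, so x1 would enter next.

x1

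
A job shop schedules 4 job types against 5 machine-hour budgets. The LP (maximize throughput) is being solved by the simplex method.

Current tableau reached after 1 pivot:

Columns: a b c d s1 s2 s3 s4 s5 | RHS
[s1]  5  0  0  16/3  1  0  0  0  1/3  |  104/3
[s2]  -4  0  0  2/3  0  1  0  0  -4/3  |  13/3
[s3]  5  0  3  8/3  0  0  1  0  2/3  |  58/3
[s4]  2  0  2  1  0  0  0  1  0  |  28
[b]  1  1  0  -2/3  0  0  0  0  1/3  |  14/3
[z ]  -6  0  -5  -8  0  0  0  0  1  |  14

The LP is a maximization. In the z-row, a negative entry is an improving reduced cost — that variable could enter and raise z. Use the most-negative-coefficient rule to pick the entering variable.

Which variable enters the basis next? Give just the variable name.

Objective-row coefficients: a: -6, b: 0, c: -5, d: -8, s1: 0, s2: 0, s3: 0, s4: 0, s5: 1.
The most negative is -8 in column d, so d enters.

d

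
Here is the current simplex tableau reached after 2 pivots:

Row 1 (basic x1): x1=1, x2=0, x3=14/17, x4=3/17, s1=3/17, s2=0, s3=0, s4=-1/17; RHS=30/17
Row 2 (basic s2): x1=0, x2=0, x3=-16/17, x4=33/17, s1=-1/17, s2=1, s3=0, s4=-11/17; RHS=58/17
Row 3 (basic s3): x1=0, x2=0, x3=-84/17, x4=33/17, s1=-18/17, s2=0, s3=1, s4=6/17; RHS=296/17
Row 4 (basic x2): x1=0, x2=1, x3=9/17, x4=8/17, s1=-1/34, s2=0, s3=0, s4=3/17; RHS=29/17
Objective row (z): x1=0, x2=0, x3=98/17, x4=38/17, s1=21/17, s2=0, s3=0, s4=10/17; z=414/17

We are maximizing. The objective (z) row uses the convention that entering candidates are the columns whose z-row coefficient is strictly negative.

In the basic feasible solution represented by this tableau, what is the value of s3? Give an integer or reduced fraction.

296/17

s3 is basic (row 3); its value is the RHS of that row: 296/17.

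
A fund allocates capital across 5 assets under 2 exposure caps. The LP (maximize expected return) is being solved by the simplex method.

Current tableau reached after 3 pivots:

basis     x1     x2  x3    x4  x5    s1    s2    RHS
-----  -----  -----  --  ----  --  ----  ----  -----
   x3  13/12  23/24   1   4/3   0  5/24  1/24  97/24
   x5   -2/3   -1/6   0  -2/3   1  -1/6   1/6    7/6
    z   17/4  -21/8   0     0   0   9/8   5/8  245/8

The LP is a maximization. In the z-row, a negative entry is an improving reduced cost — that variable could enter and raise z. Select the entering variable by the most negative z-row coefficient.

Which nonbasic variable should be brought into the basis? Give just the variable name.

Objective-row coefficients: x1: 17/4, x2: -21/8, x3: 0, x4: 0, x5: 0, s1: 9/8, s2: 5/8.
The most negative is -21/8 in column x2, so x2 enters.

x2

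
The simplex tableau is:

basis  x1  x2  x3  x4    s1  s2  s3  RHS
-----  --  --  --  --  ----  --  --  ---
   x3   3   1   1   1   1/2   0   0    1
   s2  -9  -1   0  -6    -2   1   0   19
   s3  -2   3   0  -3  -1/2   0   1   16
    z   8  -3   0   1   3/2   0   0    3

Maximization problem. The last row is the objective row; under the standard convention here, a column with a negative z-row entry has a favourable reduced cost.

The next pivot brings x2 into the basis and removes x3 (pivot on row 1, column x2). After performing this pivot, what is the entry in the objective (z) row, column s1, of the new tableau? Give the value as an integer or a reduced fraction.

3

Pivot element is row 1, column x2: 1.
Normalize row 1: new (row 1, s1) = (1/2)/1 = 1/2.
z-row ← z-row − (-3)·(new row 1): 3/2 − (-3)·(1/2) = 3.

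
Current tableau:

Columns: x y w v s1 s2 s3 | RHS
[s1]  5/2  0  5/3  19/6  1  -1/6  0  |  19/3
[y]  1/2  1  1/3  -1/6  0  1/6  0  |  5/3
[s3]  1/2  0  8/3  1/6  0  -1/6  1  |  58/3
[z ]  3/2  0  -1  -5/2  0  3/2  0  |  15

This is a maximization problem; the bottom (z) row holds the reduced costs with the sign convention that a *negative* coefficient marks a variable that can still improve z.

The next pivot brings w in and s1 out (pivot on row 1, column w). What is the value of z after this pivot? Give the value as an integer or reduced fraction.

94/5

Minimum ratio for w: (19/3)/(5/3) = 19/5.
z changes by −(z-row coeff of w)·ratio = −(-1)·(19/5) = 19/5.
New z = 15 + (19/5) = 94/5.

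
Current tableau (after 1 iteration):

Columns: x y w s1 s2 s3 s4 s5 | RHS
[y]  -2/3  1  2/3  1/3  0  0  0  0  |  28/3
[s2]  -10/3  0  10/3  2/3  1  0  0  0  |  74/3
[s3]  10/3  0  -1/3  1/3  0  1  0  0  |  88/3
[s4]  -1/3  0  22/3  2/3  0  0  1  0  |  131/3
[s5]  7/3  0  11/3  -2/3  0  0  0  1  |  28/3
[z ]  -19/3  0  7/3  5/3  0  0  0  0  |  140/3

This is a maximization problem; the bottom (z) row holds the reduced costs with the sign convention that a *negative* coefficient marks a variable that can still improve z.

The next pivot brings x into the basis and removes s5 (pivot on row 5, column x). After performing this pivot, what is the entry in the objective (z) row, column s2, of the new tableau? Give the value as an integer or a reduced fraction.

Pivot element is row 5, column x: 7/3.
Normalize row 5: new (row 5, s2) = 0/(7/3) = 0.
z-row ← z-row − (-19/3)·(new row 5): 0 − (-19/3)·0 = 0.

0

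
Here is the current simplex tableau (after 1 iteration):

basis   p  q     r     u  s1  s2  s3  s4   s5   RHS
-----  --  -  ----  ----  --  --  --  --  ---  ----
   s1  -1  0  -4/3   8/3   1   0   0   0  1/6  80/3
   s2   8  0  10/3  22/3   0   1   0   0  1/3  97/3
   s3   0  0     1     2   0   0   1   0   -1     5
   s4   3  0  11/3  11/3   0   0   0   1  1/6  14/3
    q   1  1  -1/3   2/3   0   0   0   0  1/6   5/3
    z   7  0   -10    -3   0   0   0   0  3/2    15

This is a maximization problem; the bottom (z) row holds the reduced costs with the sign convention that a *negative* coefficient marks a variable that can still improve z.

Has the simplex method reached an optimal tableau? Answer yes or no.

Column r has objective-row coefficient -10, which is negative; an improving pivot exists, so not yet optimal.

no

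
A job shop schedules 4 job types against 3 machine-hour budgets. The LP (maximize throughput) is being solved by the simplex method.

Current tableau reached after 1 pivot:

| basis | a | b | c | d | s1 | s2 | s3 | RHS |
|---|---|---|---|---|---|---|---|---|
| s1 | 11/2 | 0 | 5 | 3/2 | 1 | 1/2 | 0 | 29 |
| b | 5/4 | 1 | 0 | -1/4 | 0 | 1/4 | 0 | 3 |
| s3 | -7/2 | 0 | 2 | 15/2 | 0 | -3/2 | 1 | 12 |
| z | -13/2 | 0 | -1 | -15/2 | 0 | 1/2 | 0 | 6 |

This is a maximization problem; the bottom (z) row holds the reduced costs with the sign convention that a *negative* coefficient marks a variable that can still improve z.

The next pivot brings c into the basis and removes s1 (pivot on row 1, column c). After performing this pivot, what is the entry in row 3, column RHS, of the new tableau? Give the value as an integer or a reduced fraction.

2/5

Pivot element is row 1, column c: 5.
Normalize row 1: new (row 1, RHS) = 29/5 = 29/5.
row 3 ← row 3 − 2·(new row 1): 12 − 2·(29/5) = 2/5.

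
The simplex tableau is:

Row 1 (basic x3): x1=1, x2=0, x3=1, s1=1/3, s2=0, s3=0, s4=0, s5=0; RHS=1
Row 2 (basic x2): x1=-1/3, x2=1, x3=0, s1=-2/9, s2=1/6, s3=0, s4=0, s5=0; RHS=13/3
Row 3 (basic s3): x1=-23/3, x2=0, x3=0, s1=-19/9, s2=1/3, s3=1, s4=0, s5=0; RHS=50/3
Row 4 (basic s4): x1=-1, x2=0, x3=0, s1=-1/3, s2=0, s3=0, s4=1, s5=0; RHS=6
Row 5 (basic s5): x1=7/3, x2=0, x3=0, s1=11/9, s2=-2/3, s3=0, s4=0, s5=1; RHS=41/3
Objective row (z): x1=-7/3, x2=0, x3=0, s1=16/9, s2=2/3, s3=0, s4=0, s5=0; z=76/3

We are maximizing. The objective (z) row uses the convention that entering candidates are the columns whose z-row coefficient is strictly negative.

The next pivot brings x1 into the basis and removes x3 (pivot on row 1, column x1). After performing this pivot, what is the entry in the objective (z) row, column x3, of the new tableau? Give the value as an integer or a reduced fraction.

7/3

Pivot element is row 1, column x1: 1.
Normalize row 1: new (row 1, x3) = 1/1 = 1.
z-row ← z-row − (-7/3)·(new row 1): 0 − (-7/3)·1 = 7/3.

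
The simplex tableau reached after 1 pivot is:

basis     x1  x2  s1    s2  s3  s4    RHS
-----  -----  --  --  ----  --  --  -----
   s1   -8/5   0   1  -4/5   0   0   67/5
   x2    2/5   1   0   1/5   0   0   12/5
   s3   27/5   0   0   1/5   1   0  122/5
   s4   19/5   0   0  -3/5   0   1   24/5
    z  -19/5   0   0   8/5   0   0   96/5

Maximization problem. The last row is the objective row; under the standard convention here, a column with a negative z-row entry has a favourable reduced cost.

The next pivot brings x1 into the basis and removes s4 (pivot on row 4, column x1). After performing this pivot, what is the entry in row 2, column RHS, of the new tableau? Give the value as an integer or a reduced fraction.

36/19

Pivot element is row 4, column x1: 19/5.
Normalize row 4: new (row 4, RHS) = (24/5)/(19/5) = 24/19.
row 2 ← row 2 − (2/5)·(new row 4): 12/5 − (2/5)·(24/19) = 36/19.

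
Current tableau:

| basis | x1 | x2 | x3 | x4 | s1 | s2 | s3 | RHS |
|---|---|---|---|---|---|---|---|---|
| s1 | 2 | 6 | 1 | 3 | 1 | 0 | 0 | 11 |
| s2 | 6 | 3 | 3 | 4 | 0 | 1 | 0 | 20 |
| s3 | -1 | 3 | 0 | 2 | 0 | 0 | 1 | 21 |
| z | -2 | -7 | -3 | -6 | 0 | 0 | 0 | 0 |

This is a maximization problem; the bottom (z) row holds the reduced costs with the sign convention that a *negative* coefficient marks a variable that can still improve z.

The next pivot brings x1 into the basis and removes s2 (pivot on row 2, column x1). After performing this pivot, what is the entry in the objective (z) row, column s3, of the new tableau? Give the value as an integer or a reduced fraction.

Pivot element is row 2, column x1: 6.
Normalize row 2: new (row 2, s3) = 0/6 = 0.
z-row ← z-row − (-2)·(new row 2): 0 − (-2)·0 = 0.

0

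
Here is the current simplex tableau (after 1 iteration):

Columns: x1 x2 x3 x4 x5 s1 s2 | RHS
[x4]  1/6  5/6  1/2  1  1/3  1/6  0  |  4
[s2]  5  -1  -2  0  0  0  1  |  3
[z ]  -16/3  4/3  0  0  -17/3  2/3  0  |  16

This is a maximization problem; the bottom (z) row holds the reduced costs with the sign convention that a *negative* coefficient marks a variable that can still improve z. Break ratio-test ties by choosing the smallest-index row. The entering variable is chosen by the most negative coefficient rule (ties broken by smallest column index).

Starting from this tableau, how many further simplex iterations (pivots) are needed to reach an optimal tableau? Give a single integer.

2

pivot: x5 in, x4 out → z = 84
pivot: x1 in, s2 out → z = 171/2
No improving column remains; optimal.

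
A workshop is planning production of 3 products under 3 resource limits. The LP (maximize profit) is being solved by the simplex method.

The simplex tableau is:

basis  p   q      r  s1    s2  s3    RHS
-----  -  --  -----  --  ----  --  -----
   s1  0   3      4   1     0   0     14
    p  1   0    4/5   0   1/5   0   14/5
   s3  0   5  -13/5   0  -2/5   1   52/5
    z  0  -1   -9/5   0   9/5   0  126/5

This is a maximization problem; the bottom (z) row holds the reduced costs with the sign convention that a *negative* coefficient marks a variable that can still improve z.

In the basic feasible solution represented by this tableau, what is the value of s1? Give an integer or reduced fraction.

s1 is basic (row 1); its value is the RHS of that row: 14.

14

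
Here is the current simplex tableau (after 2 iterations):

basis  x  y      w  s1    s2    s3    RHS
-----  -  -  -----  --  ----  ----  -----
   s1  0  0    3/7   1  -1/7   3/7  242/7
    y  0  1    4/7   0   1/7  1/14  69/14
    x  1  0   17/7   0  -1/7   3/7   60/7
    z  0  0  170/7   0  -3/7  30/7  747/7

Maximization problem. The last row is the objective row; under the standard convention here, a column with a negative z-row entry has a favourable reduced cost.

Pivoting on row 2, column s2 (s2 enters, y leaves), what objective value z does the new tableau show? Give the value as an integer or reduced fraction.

243/2

Minimum ratio for s2: (69/14)/(1/7) = 69/2.
z changes by −(z-row coeff of s2)·ratio = −(-3/7)·(69/2) = 207/14.
New z = 747/7 + (207/14) = 243/2.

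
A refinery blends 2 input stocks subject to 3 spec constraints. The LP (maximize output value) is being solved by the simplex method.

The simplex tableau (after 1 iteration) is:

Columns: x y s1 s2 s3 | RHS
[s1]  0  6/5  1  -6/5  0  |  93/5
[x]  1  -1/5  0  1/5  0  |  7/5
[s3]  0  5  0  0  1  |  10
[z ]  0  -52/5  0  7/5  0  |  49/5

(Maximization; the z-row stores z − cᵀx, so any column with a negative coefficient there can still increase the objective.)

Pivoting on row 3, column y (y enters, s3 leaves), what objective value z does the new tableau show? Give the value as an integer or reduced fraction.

Minimum ratio for y: 10/5 = 2.
z changes by −(z-row coeff of y)·ratio = −(-52/5)·2 = 104/5.
New z = 49/5 + (104/5) = 153/5.

153/5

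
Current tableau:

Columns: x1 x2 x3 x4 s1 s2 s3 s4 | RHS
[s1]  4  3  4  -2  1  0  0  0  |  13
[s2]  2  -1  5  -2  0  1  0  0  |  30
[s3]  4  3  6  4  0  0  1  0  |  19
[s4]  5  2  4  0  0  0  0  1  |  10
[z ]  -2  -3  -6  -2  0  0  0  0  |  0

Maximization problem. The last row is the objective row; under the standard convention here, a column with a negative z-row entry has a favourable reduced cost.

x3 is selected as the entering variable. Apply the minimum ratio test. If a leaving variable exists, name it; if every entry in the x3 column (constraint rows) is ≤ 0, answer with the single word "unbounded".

Ratios: row 1 (s1): 13/4 = 13/4; row 2 (s2): 30/5 = 6; row 3 (s3): 19/6 = 19/6; row 4 (s4): 10/4 = 5/2.
Minimum ratio is in the s4 row, so s4 leaves.

s4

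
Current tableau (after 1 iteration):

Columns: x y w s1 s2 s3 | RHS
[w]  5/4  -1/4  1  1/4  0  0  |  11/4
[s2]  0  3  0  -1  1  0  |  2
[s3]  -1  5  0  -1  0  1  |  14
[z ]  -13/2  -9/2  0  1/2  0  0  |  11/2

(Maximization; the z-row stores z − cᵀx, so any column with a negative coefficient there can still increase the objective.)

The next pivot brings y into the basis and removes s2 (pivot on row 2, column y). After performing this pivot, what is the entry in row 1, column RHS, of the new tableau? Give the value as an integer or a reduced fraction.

35/12

Pivot element is row 2, column y: 3.
Normalize row 2: new (row 2, RHS) = 2/3 = 2/3.
row 1 ← row 1 − (-1/4)·(new row 2): 11/4 − (-1/4)·(2/3) = 35/12.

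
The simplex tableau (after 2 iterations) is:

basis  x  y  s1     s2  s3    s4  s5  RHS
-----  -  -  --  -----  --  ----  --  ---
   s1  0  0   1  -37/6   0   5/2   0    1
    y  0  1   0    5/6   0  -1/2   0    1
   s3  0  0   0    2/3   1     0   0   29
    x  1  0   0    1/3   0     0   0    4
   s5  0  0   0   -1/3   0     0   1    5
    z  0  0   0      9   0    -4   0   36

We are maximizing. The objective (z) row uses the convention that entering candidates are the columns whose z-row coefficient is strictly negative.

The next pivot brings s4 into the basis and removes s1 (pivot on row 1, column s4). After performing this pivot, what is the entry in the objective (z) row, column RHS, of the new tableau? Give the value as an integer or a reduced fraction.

188/5

Pivot element is row 1, column s4: 5/2.
Normalize row 1: new (row 1, RHS) = 1/(5/2) = 2/5.
z-row ← z-row − (-4)·(new row 1): 36 − (-4)·(2/5) = 188/5.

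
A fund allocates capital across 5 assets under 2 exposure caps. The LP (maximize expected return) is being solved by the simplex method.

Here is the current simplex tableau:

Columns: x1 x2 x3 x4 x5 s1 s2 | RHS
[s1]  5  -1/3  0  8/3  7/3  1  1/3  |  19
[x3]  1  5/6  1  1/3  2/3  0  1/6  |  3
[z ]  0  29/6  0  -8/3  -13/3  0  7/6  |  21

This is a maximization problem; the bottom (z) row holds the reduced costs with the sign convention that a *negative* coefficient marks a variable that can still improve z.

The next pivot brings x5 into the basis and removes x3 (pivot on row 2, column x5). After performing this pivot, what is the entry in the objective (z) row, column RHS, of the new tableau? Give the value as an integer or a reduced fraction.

81/2

Pivot element is row 2, column x5: 2/3.
Normalize row 2: new (row 2, RHS) = 3/(2/3) = 9/2.
z-row ← z-row − (-13/3)·(new row 2): 21 − (-13/3)·(9/2) = 81/2.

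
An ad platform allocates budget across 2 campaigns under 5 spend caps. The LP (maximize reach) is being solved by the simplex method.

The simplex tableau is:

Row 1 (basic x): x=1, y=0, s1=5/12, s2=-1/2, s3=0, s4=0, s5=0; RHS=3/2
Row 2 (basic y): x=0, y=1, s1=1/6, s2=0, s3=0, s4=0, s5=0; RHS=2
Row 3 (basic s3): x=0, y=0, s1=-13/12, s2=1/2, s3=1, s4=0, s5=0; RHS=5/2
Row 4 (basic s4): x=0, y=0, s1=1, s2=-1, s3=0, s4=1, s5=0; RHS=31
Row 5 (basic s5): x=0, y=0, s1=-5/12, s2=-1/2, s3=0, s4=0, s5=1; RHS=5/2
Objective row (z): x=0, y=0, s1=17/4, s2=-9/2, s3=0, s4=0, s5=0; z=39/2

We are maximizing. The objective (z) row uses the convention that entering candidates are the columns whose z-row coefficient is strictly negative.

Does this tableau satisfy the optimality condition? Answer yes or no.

no

Column s2 has objective-row coefficient -9/2, which is negative; an improving pivot exists, so not yet optimal.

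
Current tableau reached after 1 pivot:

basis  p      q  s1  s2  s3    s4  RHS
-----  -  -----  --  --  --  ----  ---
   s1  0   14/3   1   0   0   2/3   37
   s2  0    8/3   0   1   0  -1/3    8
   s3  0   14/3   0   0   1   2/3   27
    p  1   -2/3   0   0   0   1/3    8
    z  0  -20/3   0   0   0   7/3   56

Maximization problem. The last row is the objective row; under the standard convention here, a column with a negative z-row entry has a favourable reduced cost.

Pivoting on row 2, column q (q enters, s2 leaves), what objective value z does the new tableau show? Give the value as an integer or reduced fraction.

76

Minimum ratio for q: 8/(8/3) = 3.
z changes by −(z-row coeff of q)·ratio = −(-20/3)·3 = 20.
New z = 56 + 20 = 76.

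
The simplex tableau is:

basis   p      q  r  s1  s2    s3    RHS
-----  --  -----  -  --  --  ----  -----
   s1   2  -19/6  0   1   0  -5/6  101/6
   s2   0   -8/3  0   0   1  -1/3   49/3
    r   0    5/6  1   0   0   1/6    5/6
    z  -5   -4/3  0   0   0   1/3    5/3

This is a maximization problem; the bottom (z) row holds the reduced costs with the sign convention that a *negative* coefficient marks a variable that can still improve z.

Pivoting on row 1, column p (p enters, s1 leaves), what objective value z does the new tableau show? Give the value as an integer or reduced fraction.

175/4

Minimum ratio for p: (101/6)/2 = 101/12.
z changes by −(z-row coeff of p)·ratio = −(-5)·(101/12) = 505/12.
New z = 5/3 + (505/12) = 175/4.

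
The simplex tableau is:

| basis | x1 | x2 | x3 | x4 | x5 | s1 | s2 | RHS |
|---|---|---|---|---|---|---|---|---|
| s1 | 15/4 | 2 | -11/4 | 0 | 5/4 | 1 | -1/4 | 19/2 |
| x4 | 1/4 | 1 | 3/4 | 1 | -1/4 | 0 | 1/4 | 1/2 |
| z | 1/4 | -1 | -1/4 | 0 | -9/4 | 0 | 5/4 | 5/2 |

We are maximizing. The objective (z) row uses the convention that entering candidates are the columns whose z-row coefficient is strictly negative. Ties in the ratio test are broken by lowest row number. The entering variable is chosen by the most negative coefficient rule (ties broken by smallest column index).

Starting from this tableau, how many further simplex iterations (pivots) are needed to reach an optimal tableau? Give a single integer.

pivot: x5 in, s1 out → z = 98/5
pivot: x3 in, x4 out → z = 82
No improving column remains; optimal.

2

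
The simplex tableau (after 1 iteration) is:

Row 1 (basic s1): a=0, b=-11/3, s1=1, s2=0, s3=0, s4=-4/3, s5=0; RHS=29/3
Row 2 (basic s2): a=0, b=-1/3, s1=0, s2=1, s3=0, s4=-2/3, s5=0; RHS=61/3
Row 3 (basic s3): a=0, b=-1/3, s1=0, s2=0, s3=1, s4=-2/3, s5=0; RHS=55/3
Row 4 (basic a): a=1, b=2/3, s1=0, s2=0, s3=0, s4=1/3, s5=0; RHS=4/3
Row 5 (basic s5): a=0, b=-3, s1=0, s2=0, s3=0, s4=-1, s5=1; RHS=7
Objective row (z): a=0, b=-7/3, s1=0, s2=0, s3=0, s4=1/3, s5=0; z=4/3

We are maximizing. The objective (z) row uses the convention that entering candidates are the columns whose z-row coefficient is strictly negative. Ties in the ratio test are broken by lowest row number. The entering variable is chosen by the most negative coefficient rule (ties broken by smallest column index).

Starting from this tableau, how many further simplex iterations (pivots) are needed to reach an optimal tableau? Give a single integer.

pivot: b in, a out → z = 6
No improving column remains; optimal.

1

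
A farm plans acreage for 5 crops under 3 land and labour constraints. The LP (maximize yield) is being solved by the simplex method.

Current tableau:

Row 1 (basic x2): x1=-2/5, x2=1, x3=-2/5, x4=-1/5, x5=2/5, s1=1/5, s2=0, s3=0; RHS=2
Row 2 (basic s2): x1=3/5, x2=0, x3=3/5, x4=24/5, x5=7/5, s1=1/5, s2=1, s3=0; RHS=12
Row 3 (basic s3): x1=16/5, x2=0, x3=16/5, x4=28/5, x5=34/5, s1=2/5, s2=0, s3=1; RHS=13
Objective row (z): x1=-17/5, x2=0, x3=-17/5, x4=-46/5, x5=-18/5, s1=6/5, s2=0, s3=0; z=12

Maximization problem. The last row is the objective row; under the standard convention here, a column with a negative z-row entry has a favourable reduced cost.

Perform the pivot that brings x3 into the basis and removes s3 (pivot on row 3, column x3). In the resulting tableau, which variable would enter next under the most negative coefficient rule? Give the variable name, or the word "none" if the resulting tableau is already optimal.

x4

Pivot element 16/5. New z-row = old z-row − (-17/5)·(row 3/(16/5)).
Updated z-row coefficients: x1: 0, x2: 0, x3: 0, x4: -13/4, x5: 29/8, s1: 13/8, s2: 0, s3: 17/16.
The most negative is -13/4 in column x4, so x4 would enter next.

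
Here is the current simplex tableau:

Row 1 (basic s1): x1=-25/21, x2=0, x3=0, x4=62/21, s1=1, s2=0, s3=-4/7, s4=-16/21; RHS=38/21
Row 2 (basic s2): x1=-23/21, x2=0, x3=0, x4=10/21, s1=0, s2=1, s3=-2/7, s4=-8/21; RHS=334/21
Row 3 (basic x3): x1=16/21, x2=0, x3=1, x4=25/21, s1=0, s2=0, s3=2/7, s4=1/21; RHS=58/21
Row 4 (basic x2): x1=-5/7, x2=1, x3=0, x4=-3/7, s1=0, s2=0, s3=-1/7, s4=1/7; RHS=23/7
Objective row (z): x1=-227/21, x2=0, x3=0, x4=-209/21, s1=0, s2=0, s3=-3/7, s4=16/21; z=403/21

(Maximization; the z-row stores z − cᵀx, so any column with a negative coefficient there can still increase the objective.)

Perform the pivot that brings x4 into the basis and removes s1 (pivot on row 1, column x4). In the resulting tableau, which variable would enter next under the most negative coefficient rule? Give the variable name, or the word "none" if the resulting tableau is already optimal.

x1

Pivot element 62/21. New z-row = old z-row − (-209/21)·(row 1/(62/21)).
Updated z-row coefficients: x1: -919/62, x2: 0, x3: 0, x4: 0, s1: 209/62, s2: 0, s3: -73/31, s4: -56/31.
The most negative is -919/62 in column x1, so x1 would enter next.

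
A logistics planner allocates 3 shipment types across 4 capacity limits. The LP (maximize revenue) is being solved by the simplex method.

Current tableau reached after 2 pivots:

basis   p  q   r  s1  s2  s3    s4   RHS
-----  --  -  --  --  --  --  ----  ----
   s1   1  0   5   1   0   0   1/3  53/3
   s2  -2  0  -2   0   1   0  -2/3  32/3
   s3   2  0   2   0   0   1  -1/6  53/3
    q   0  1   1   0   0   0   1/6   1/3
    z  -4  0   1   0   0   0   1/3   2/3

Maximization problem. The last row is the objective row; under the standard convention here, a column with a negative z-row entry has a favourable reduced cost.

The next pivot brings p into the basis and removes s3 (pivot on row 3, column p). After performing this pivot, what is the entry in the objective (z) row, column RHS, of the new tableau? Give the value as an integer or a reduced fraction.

Pivot element is row 3, column p: 2.
Normalize row 3: new (row 3, RHS) = (53/3)/2 = 53/6.
z-row ← z-row − (-4)·(new row 3): 2/3 − (-4)·(53/6) = 36.

36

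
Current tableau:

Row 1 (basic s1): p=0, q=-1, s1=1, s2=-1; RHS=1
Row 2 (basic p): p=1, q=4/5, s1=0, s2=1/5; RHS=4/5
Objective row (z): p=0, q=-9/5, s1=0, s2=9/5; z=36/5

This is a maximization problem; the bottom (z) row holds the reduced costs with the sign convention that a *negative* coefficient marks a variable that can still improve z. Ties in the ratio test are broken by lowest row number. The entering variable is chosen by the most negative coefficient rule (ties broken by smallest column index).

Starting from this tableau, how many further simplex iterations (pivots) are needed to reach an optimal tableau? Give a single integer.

pivot: q in, p out → z = 9
No improving column remains; optimal.

1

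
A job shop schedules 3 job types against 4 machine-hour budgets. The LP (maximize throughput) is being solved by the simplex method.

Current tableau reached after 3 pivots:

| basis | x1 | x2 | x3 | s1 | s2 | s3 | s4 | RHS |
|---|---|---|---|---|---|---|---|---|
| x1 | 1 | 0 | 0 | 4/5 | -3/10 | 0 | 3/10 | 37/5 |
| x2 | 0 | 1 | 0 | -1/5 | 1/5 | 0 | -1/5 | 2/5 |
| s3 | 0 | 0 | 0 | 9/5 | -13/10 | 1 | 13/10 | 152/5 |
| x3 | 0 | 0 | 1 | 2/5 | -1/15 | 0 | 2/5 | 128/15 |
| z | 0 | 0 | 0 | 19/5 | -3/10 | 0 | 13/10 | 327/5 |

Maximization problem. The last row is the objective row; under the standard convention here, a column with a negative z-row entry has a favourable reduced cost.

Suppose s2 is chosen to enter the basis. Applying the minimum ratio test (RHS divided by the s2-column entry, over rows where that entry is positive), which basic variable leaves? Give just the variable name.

Ratios: row 1 (x1): entry -3/10 ≤ 0, skip; row 2 (x2): (2/5)/(1/5) = 2; row 3 (s3): entry -13/10 ≤ 0, skip; row 4 (x3): entry -1/15 ≤ 0, skip.
Minimum ratio 2 is in the x2 row, so x2 leaves.

x2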